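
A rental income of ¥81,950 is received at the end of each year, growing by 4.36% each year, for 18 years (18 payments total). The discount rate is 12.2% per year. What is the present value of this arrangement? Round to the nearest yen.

Periodic rate r = 0.122 per year.
Growing ordinary annuity: PV = PMT₁ × [1 − ((1+g)/(1+r))^n] / (r − g) = 81,950 × [1 − ((1+0.0436)/(1+r))^18] / (r − 0.0436) = ¥761,505.

¥761,505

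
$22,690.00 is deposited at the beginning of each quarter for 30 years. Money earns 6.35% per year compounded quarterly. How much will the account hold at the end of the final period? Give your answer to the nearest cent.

This is an annuity due: 120 deposits of $22,690.00 at the beginning of each quarter.
Periodic rate r = 0.0635/4 per quarter; n is counted in quarters.
FV = PMT × [((1+r)^n − 1)/r] × (1+r) = 22,690 × [(1+r)^120 − 1] / r × (1+r) = $8,159,576.11

$8,159,576.11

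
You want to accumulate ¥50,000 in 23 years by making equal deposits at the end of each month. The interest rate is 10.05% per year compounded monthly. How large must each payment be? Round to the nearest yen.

¥47

Level ordinary annuity; solve FV = PMT × [((1+r)^n − 1)/r] for PMT.
Periodic rate r = 0.1005/12 per month; n is counted in months.
With n = 276: PMT = 50,000 / ([((1+r)^n − 1)/r]) = ¥47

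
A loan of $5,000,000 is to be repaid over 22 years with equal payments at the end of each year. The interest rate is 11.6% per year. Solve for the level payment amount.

$636,949.90

Level ordinary annuity; solve PV = PMT × [(1 − (1+r)^−n)/r] for PMT.
Periodic rate r = 0.116 per year.
With n = 22: PMT = 5,000,000 / ([(1 − (1+r)^−n)/r]) = $636,949.90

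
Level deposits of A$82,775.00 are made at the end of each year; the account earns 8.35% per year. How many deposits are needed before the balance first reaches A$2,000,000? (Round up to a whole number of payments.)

Periodic rate r = 0.0835 per year.
Ordinary annuity FV: 2,000,000 = 82,775 × [((1+r)^n − 1)/r].
(1+r)^n = 1 + 2,000,000 × r / 82,775, so n = ln(1 + 2,000,000·r/82,775) / ln(1+r) = 13.77.
Round up to a whole number of payments: n = 14.

14 payments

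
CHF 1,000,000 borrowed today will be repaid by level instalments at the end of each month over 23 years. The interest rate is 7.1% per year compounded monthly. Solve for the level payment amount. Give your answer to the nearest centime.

CHF 7,361.65

Level ordinary annuity; solve PV = PMT × [(1 − (1+r)^−n)/r] for PMT.
Periodic rate r = 0.071/12 per month; n is counted in months.
With n = 276: PMT = 1,000,000 / ([(1 − (1+r)^−n)/r]) = CHF 7,361.65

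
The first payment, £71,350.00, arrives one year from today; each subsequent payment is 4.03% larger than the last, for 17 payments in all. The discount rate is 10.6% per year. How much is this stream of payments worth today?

£702,565.60

Periodic rate r = 0.106 per year.
Growing ordinary annuity: PV = PMT₁ × [1 − ((1+g)/(1+r))^n] / (r − g) = 71,350 × [1 − ((1+0.0403)/(1+r))^17] / (r − 0.0403) = £702,565.60.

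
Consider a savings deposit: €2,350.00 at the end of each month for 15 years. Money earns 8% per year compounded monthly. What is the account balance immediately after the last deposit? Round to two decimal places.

€813,189.82

This is an ordinary annuity: 180 deposits of €2,350.00 at the end of each month.
Periodic rate r = 0.08/12 per month; n is counted in months.
FV = PMT × [((1+r)^n − 1)/r] = 2,350 × [(1+r)^180 − 1] / r = €813,189.82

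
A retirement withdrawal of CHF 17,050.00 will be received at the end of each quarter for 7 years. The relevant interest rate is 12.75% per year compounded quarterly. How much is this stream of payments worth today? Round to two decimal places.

CHF 312,716.49

This is an ordinary annuity: 28 payments of CHF 17,050.00 at the end of each quarter.
Periodic rate r = 0.1275/4 per quarter; n is counted in quarters.
PV = PMT × [(1 − (1+r)^−n)/r] = 17,050 × [1 − (1+r)^−28] / r = CHF 312,716.49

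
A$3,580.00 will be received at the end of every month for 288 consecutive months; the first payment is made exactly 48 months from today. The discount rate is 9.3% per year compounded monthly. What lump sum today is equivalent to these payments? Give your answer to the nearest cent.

A$286,580.69

Ordinary annuity of 288 payments, first payment at period 48.
Periodic rate r = 0.093/12 per month; n is counted in months.
The ordinary-annuity PV formula values the stream one period before the first payment (period 47); discount that back 47 periods:
PV₀ = 3,580 × [1 − (1+r)^−288] / r × (1+r)^−47 = A$286,580.69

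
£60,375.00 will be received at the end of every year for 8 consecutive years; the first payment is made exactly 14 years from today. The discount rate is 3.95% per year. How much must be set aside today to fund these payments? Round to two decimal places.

Ordinary annuity of 8 payments, first payment at period 14.
Periodic rate r = 0.0395 per year.
The ordinary-annuity PV formula values the stream one period before the first payment (period 13); discount that back 13 periods:
PV₀ = 60,375 × [1 − (1+r)^−8] / r × (1+r)^−13 = £246,165.97

£246,165.97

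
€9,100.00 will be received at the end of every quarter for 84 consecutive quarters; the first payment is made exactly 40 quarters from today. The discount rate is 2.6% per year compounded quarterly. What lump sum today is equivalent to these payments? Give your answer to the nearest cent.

€456,397.73

Ordinary annuity of 84 payments, first payment at period 40.
Periodic rate r = 0.026/4 per quarter; n is counted in quarters.
The ordinary-annuity PV formula values the stream one period before the first payment (period 39); discount that back 39 periods:
PV₀ = 9,100 × [1 − (1+r)^−84] / r × (1+r)^−39 = €456,397.73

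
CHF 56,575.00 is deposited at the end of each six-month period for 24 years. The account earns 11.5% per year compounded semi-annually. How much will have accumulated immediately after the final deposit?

CHF 13,417,820.39

This is an ordinary annuity: 48 deposits of CHF 56,575.00 at the end of each six-month period.
Periodic rate r = 0.115/2 per half-year; n is counted in half-years.
FV = PMT × [((1+r)^n − 1)/r] = 56,575 × [(1+r)^48 − 1] / r = CHF 13,417,820.39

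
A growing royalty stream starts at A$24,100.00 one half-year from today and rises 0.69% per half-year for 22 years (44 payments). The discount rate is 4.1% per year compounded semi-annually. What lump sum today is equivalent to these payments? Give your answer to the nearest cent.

Periodic rate r = 0.041/2 per half-year; n is counted in half-years.
Growing ordinary annuity: PV = PMT₁ × [1 − ((1+g)/(1+r))^n] / (r − g) = 24,100 × [1 − ((1+0.0069)/(1+r))^44] / (r − 0.0069) = A$790,074.10.

A$790,074.10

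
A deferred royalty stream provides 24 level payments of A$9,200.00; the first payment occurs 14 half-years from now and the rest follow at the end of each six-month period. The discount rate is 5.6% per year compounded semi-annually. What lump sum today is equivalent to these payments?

A$111,193.80

Ordinary annuity of 24 payments, first payment at period 14.
Periodic rate r = 0.056/2 per half-year; n is counted in half-years.
The ordinary-annuity PV formula values the stream one period before the first payment (period 13); discount that back 13 periods:
PV₀ = 9,200 × [1 − (1+r)^−24] / r × (1+r)^−13 = A$111,193.80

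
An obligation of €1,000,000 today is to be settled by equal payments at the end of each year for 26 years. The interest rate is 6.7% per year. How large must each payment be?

€82,232.39

Level ordinary annuity; solve PV = PMT × [(1 − (1+r)^−n)/r] for PMT.
Periodic rate r = 0.067 per year.
With n = 26: PMT = 1,000,000 / ([(1 − (1+r)^−n)/r]) = €82,232.39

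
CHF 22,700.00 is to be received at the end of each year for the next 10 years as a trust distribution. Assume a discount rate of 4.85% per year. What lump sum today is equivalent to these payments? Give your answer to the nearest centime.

CHF 176,567.27

This is an ordinary annuity: 10 payments of CHF 22,700.00 at the end of each year.
Periodic rate r = 0.0485 per year.
PV = PMT × [(1 − (1+r)^−n)/r] = 22,700 × [1 − (1+r)^−10] / r = CHF 176,567.27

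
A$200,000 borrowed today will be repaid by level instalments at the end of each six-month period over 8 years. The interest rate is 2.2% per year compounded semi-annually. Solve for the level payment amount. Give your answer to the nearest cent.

A$13,700.70

Level ordinary annuity; solve PV = PMT × [(1 − (1+r)^−n)/r] for PMT.
Periodic rate r = 0.022/2 per half-year; n is counted in half-years.
With n = 16: PMT = 200,000 / ([(1 − (1+r)^−n)/r]) = A$13,700.70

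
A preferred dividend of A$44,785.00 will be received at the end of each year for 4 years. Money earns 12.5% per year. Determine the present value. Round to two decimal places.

A$134,607.56

This is an ordinary annuity: 4 payments of A$44,785.00 at the end of each year.
Periodic rate r = 0.125 per year.
PV = PMT × [(1 − (1+r)^−n)/r] = 44,785 × [1 − (1+r)^−4] / r = A$134,607.56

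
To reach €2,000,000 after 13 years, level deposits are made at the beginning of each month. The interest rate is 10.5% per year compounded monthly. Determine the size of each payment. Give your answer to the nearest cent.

Level annuity due; solve FV = PMT × [((1+r)^n − 1)/r] × (1+r) for PMT.
Periodic rate r = 0.105/12 per month; n is counted in months.
With n = 156: PMT = 2,000,000 / ([((1+r)^n − 1)/r] × (1+r)) = €5,997.56

€5,997.56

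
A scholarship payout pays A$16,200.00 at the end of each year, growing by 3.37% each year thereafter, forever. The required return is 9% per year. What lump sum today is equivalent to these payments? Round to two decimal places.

Periodic rate r = 0.09 per year.
Growing perpetuity (Gordon): PV = PMT₁ / (r − g) = 16,200 / (r − 0.0337) = A$287,744.23.

A$287,744.23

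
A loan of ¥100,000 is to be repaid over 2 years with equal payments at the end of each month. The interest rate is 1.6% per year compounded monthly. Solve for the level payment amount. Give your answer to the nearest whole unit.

¥4,236

Level ordinary annuity; solve PV = PMT × [(1 − (1+r)^−n)/r] for PMT.
Periodic rate r = 0.016/12 per month; n is counted in months.
With n = 24: PMT = 100,000 / ([(1 − (1+r)^−n)/r]) = ¥4,236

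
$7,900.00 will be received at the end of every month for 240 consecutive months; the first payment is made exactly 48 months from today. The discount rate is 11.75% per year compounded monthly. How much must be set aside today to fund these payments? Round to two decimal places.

Ordinary annuity of 240 payments, first payment at period 48.
Periodic rate r = 0.1175/12 per month; n is counted in months.
The ordinary-annuity PV formula values the stream one period before the first payment (period 47); discount that back 47 periods:
PV₀ = 7,900 × [1 − (1+r)^−240] / r × (1+r)^−47 = $461,127.92

$461,127.92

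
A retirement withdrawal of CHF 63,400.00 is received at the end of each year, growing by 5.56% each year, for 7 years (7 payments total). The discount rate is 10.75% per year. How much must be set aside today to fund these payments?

CHF 348,585.62

Periodic rate r = 0.1075 per year.
Growing ordinary annuity: PV = PMT₁ × [1 − ((1+g)/(1+r))^n] / (r − g) = 63,400 × [1 − ((1+0.0556)/(1+r))^7] / (r − 0.0556) = CHF 348,585.62.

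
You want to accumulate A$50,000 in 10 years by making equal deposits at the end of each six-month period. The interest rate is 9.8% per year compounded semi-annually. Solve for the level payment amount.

Level ordinary annuity; solve FV = PMT × [((1+r)^n − 1)/r] for PMT.
Periodic rate r = 0.098/2 per half-year; n is counted in half-years.
With n = 20: PMT = 50,000 / ([((1+r)^n − 1)/r]) = A$1,528.18

A$1,528.18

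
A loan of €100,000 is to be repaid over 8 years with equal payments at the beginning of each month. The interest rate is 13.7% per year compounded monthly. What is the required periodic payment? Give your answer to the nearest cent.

Level annuity due; solve PV = PMT × [(1 − (1+r)^−n)/r] × (1+r) for PMT.
Periodic rate r = 0.137/12 per month; n is counted in months.
With n = 96: PMT = 100,000 / ([(1 − (1+r)^−n)/r] × (1+r)) = €1,700.70

€1,700.70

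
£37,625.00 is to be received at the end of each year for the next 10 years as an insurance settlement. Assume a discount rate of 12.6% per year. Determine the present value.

£207,468.38

This is an ordinary annuity: 10 payments of £37,625.00 at the end of each year.
Periodic rate r = 0.126 per year.
PV = PMT × [(1 − (1+r)^−n)/r] = 37,625 × [1 − (1+r)^−10] / r = £207,468.38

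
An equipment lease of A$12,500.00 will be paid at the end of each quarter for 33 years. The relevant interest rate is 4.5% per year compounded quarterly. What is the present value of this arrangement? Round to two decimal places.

This is an ordinary annuity: 132 payments of A$12,500.00 at the end of each quarter.
Periodic rate r = 0.045/4 per quarter; n is counted in quarters.
PV = PMT × [(1 − (1+r)^−n)/r] = 12,500 × [1 − (1+r)^−132] / r = A$857,346.58

A$857,346.58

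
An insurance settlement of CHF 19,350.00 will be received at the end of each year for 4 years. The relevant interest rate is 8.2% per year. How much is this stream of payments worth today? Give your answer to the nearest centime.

CHF 63,805.37

This is an ordinary annuity: 4 payments of CHF 19,350.00 at the end of each year.
Periodic rate r = 0.082 per year.
PV = PMT × [(1 − (1+r)^−n)/r] = 19,350 × [1 − (1+r)^−4] / r = CHF 63,805.37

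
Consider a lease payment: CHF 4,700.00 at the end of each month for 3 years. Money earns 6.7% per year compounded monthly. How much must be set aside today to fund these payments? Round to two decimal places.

CHF 152,894.67

This is an ordinary annuity: 36 payments of CHF 4,700.00 at the end of each month.
Periodic rate r = 0.067/12 per month; n is counted in months.
PV = PMT × [(1 − (1+r)^−n)/r] = 4,700 × [1 − (1+r)^−36] / r = CHF 152,894.67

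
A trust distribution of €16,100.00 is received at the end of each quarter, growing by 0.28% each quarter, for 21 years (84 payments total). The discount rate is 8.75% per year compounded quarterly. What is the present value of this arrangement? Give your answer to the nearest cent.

Periodic rate r = 0.0875/4 per quarter; n is counted in quarters.
Growing ordinary annuity: PV = PMT₁ × [1 − ((1+g)/(1+r))^n] / (r − g) = 16,100 × [1 − ((1+0.0028)/(1+r))^84] / (r − 0.0028) = €670,675.62.

€670,675.62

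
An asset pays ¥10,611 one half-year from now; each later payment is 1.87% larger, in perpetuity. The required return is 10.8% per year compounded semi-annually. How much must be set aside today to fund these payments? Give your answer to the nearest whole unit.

Periodic rate r = 0.108/2 per half-year.
Growing perpetuity (Gordon): PV = PMT₁ / (r − g) = 10,611 / (r − 0.0187) = ¥300,595.

¥300,595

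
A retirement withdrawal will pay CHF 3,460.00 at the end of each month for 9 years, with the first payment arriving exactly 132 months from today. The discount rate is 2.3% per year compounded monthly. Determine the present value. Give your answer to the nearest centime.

Ordinary annuity of 108 payments, first payment at period 132.
Periodic rate r = 0.023/12 per month; n is counted in months.
The ordinary-annuity PV formula values the stream one period before the first payment (period 131); discount that back 131 periods:
PV₀ = 3,460 × [1 − (1+r)^−108] / r × (1+r)^−131 = CHF 262,428.75

CHF 262,428.75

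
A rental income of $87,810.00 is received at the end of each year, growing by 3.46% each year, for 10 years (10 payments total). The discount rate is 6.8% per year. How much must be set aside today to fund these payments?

$715,624.49

Periodic rate r = 0.068 per year.
Growing ordinary annuity: PV = PMT₁ × [1 − ((1+g)/(1+r))^n] / (r − g) = 87,810 × [1 − ((1+0.0346)/(1+r))^10] / (r − 0.0346) = $715,624.49.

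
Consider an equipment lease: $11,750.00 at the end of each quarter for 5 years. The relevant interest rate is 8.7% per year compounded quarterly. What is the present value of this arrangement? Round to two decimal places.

This is an ordinary annuity: 20 payments of $11,750.00 at the end of each quarter.
Periodic rate r = 0.087/4 per quarter; n is counted in quarters.
PV = PMT × [(1 − (1+r)^−n)/r] = 11,750 × [1 − (1+r)^−20] / r = $188,923.80

$188,923.80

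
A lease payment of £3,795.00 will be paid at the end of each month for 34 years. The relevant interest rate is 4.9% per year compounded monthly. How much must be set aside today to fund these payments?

This is an ordinary annuity: 408 payments of £3,795.00 at the end of each month.
Periodic rate r = 0.049/12 per month; n is counted in months.
PV = PMT × [(1 − (1+r)^−n)/r] = 3,795 × [1 − (1+r)^−408] / r = £753,135.15

£753,135.15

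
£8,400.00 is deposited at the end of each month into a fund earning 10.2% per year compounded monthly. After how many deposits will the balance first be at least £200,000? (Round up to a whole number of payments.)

Periodic rate r = 0.102/12 per month; n is counted in months.
Ordinary annuity FV: 200,000 = 8,400 × [((1+r)^n − 1)/r].
(1+r)^n = 1 + 200,000 × r / 8,400, so n = ln(1 + 200,000·r/8,400) / ln(1+r) = 21.77.
Round up to a whole number of payments: n = 22.

22 payments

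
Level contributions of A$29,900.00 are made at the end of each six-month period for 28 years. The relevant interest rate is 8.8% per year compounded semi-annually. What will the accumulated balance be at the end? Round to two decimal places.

This is an ordinary annuity: 56 deposits of A$29,900.00 at the end of each six-month period.
Periodic rate r = 0.088/2 per half-year; n is counted in half-years.
FV = PMT × [((1+r)^n − 1)/r] = 29,900 × [(1+r)^56 − 1] / r = A$6,896,567.43

A$6,896,567.43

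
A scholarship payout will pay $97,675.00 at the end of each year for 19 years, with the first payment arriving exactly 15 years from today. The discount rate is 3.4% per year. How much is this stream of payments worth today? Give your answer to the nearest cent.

Ordinary annuity of 19 payments, first payment at period 15.
Periodic rate r = 0.034 per year.
The ordinary-annuity PV formula values the stream one period before the first payment (period 14); discount that back 14 periods:
PV₀ = 97,675 × [1 − (1+r)^−19] / r × (1+r)^−14 = $845,866.94

$845,866.94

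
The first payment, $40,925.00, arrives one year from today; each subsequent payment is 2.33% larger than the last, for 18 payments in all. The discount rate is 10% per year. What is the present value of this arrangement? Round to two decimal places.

$388,301.49

Periodic rate r = 0.1 per year.
Growing ordinary annuity: PV = PMT₁ × [1 − ((1+g)/(1+r))^n] / (r − g) = 40,925 × [1 − ((1+0.0233)/(1+r))^18] / (r − 0.0233) = $388,301.49.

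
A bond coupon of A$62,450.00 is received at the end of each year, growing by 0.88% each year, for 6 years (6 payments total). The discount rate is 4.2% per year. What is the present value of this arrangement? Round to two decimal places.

Periodic rate r = 0.042 per year.
Growing ordinary annuity: PV = PMT₁ × [1 − ((1+g)/(1+r))^n] / (r − g) = 62,450 × [1 − ((1+0.0088)/(1+r))^6] / (r − 0.0088) = A$332,141.55.

A$332,141.55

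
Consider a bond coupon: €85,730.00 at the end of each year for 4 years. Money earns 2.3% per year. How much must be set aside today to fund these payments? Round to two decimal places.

This is an ordinary annuity: 4 payments of €85,730.00 at the end of each year.
Periodic rate r = 0.023 per year.
PV = PMT × [(1 − (1+r)^−n)/r] = 85,730 × [1 − (1+r)^−4] / r = €324,073.91

€324,073.91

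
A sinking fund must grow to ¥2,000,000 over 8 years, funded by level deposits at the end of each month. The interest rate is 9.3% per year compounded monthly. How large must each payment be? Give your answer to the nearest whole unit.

Level ordinary annuity; solve FV = PMT × [((1+r)^n − 1)/r] for PMT.
Periodic rate r = 0.093/12 per month; n is counted in months.
With n = 96: PMT = 2,000,000 / ([((1+r)^n − 1)/r]) = ¥14,113

¥14,113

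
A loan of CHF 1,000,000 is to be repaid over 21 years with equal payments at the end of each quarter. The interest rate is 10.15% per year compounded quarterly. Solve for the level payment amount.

Level ordinary annuity; solve PV = PMT × [(1 − (1+r)^−n)/r] for PMT.
Periodic rate r = 0.1015/4 per quarter; n is counted in quarters.
With n = 84: PMT = 1,000,000 / ([(1 − (1+r)^−n)/r]) = CHF 28,896.21

CHF 28,896.21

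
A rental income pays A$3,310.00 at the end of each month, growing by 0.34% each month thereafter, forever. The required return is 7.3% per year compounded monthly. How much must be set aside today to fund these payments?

A$1,233,540.37

Periodic rate r = 0.073/12 per month.
Growing perpetuity (Gordon): PV = PMT₁ / (r − g) = 3,310 / (r − 0.0034) = A$1,233,540.37.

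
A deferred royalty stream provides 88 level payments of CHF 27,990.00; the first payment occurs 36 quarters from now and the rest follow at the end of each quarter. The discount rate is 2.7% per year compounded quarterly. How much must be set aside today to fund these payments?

Ordinary annuity of 88 payments, first payment at period 36.
Periodic rate r = 0.027/4 per quarter; n is counted in quarters.
The ordinary-annuity PV formula values the stream one period before the first payment (period 35); discount that back 35 periods:
PV₀ = 27,990 × [1 − (1+r)^−88] / r × (1+r)^−35 = CHF 1,463,989.75

CHF 1,463,989.75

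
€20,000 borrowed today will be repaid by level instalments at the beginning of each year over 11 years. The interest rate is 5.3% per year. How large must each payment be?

€2,322.76

Level annuity due; solve PV = PMT × [(1 − (1+r)^−n)/r] × (1+r) for PMT.
Periodic rate r = 0.053 per year.
With n = 11: PMT = 20,000 / ([(1 − (1+r)^−n)/r] × (1+r)) = €2,322.76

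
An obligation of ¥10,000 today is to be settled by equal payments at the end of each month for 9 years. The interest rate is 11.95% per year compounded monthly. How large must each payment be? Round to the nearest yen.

Level ordinary annuity; solve PV = PMT × [(1 − (1+r)^−n)/r] for PMT.
Periodic rate r = 0.1195/12 per month; n is counted in months.
With n = 108: PMT = 10,000 / ([(1 − (1+r)^−n)/r]) = ¥152

¥152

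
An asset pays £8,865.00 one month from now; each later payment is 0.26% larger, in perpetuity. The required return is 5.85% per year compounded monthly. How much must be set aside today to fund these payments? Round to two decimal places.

£3,896,703.30

Periodic rate r = 0.0585/12 per month.
Growing perpetuity (Gordon): PV = PMT₁ / (r − g) = 8,865 / (r − 0.0026) = £3,896,703.30.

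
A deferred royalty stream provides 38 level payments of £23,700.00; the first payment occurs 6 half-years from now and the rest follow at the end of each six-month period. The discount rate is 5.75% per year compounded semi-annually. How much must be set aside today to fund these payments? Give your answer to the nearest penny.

£471,758.73

Ordinary annuity of 38 payments, first payment at period 6.
Periodic rate r = 0.0575/2 per half-year; n is counted in half-years.
The ordinary-annuity PV formula values the stream one period before the first payment (period 5); discount that back 5 periods:
PV₀ = 23,700 × [1 − (1+r)^−38] / r × (1+r)^−5 = £471,758.73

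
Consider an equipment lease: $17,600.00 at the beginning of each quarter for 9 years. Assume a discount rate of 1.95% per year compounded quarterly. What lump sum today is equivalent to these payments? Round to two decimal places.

$582,651.02

This is an annuity due: 36 payments of $17,600.00 at the beginning of each quarter.
Periodic rate r = 0.0195/4 per quarter; n is counted in quarters.
PV = PMT × [(1 − (1+r)^−n)/r] × (1+r) = 17,600 × [1 − (1+r)^−36] / r × (1+r) = $582,651.02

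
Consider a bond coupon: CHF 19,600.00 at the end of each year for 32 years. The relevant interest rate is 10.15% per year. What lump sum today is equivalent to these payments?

This is an ordinary annuity: 32 payments of CHF 19,600.00 at the end of each year.
Periodic rate r = 0.1015 per year.
PV = PMT × [(1 − (1+r)^−n)/r] = 19,600 × [1 − (1+r)^−32] / r = CHF 184,347.85

CHF 184,347.85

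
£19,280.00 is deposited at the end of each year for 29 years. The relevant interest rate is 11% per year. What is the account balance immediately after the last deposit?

This is an ordinary annuity: 29 deposits of £19,280.00 at the end of each year.
Periodic rate r = 0.11 per year.
FV = PMT × [((1+r)^n − 1)/r] = 19,280 × [(1+r)^29 − 1] / r = £3,439,497.77

£3,439,497.77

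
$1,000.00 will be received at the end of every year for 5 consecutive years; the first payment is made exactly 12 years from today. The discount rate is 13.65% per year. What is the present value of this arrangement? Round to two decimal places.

$847.39

Ordinary annuity of 5 payments, first payment at period 12.
Periodic rate r = 0.1365 per year.
The ordinary-annuity PV formula values the stream one period before the first payment (period 11); discount that back 11 periods:
PV₀ = 1,000 × [1 − (1+r)^−5] / r × (1+r)^−11 = $847.39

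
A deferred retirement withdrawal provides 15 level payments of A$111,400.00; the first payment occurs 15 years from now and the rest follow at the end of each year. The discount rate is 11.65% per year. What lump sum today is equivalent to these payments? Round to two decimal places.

Ordinary annuity of 15 payments, first payment at period 15.
Periodic rate r = 0.1165 per year.
The ordinary-annuity PV formula values the stream one period before the first payment (period 14); discount that back 14 periods:
PV₀ = 111,400 × [1 − (1+r)^−15] / r × (1+r)^−14 = A$165,283.26

A$165,283.26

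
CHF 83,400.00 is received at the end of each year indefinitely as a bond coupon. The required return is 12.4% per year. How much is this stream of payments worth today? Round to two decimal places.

CHF 672,580.65

Periodic rate r = 0.124 per year.
Level perpetuity: PV = PMT / r = 83,400 / (0.124) = CHF 672,580.65.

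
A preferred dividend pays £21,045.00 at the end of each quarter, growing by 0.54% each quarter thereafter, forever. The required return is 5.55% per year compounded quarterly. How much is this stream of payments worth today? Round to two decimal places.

£2,483,185.84

Periodic rate r = 0.0555/4 per quarter.
Growing perpetuity (Gordon): PV = PMT₁ / (r − g) = 21,045 / (r − 0.0054) = £2,483,185.84.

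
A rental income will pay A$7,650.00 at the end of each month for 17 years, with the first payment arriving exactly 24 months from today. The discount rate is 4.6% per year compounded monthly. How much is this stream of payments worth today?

Ordinary annuity of 204 payments, first payment at period 24.
Periodic rate r = 0.046/12 per month; n is counted in months.
The ordinary-annuity PV formula values the stream one period before the first payment (period 23); discount that back 23 periods:
PV₀ = 7,650 × [1 − (1+r)^−204] / r × (1+r)^−23 = A$990,209.60

A$990,209.60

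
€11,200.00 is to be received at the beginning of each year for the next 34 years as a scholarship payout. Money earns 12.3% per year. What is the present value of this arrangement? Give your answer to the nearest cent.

€100,276.38

This is an annuity due: 34 payments of €11,200.00 at the beginning of each year.
Periodic rate r = 0.123 per year.
PV = PMT × [(1 − (1+r)^−n)/r] × (1+r) = 11,200 × [1 − (1+r)^−34] / r × (1+r) = €100,276.38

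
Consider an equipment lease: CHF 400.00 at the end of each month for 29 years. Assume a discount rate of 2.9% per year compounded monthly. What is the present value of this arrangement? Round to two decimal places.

CHF 94,060.67

This is an ordinary annuity: 348 payments of CHF 400.00 at the end of each month.
Periodic rate r = 0.029/12 per month; n is counted in months.
PV = PMT × [(1 − (1+r)^−n)/r] = 400 × [1 − (1+r)^−348] / r = CHF 94,060.67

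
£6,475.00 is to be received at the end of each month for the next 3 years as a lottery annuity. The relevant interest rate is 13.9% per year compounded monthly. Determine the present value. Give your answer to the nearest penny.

£189,720.90

This is an ordinary annuity: 36 payments of £6,475.00 at the end of each month.
Periodic rate r = 0.139/12 per month; n is counted in months.
PV = PMT × [(1 − (1+r)^−n)/r] = 6,475 × [1 − (1+r)^−36] / r = £189,720.90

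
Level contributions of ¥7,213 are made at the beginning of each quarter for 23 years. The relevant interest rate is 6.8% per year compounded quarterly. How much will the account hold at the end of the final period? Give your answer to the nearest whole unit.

¥1,603,264

This is an annuity due: 92 deposits of ¥7,213 at the beginning of each quarter.
Periodic rate r = 0.068/4 per quarter; n is counted in quarters.
FV = PMT × [((1+r)^n − 1)/r] × (1+r) = 7,213 × [(1+r)^92 − 1] / r × (1+r) = ¥1,603,264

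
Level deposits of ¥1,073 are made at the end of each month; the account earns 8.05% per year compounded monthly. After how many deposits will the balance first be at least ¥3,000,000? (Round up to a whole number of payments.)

Periodic rate r = 0.0805/12 per month; n is counted in months.
Ordinary annuity FV: 3,000,000 = 1,073 × [((1+r)^n − 1)/r].
(1+r)^n = 1 + 3,000,000 × r / 1,073, so n = ln(1 + 3,000,000·r/1,073) / ln(1+r) = 446.23.
Round up to a whole number of payments: n = 447.

447 payments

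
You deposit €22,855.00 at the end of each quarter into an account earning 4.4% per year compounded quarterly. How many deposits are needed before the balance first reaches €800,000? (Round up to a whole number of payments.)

30 payments

Periodic rate r = 0.044/4 per quarter; n is counted in quarters.
Ordinary annuity FV: 800,000 = 22,855 × [((1+r)^n − 1)/r].
(1+r)^n = 1 + 800,000 × r / 22,855, so n = ln(1 + 800,000·r/22,855) / ln(1+r) = 29.77.
Round up to a whole number of payments: n = 30.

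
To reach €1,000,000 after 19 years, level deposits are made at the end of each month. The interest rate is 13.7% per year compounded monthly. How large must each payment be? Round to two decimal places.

Level ordinary annuity; solve FV = PMT × [((1+r)^n − 1)/r] for PMT.
Periodic rate r = 0.137/12 per month; n is counted in months.
With n = 228: PMT = 1,000,000 / ([((1+r)^n − 1)/r]) = €927.69

€927.69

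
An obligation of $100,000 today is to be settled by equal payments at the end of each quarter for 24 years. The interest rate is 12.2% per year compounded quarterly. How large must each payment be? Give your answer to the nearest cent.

Level ordinary annuity; solve PV = PMT × [(1 − (1+r)^−n)/r] for PMT.
Periodic rate r = 0.122/4 per quarter; n is counted in quarters.
With n = 96: PMT = 100,000 / ([(1 − (1+r)^−n)/r]) = $3,230.58

$3,230.58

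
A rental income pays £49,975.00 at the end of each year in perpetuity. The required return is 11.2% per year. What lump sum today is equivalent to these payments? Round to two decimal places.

£446,205.36

Periodic rate r = 0.112 per year.
Level perpetuity: PV = PMT / r = 49,975 / (0.112) = £446,205.36.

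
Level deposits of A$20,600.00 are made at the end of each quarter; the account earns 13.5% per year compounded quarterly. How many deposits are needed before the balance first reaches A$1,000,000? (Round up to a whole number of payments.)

30 payments

Periodic rate r = 0.135/4 per quarter; n is counted in quarters.
Ordinary annuity FV: 1,000,000 = 20,600 × [((1+r)^n − 1)/r].
(1+r)^n = 1 + 1,000,000 × r / 20,600, so n = ln(1 + 1,000,000·r/20,600) / ln(1+r) = 29.23.
Round up to a whole number of payments: n = 30.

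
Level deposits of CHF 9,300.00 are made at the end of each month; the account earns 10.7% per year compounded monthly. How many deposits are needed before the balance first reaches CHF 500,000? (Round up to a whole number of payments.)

45 payments

Periodic rate r = 0.107/12 per month; n is counted in months.
Ordinary annuity FV: 500,000 = 9,300 × [((1+r)^n − 1)/r].
(1+r)^n = 1 + 500,000 × r / 9,300, so n = ln(1 + 500,000·r/9,300) / ln(1+r) = 44.12.
Round up to a whole number of payments: n = 45.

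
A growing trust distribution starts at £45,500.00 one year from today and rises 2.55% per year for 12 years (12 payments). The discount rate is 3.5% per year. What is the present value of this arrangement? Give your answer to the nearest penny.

£501,702.81

Periodic rate r = 0.035 per year.
Growing ordinary annuity: PV = PMT₁ × [1 − ((1+g)/(1+r))^n] / (r − g) = 45,500 × [1 − ((1+0.0255)/(1+r))^12] / (r − 0.0255) = £501,702.81.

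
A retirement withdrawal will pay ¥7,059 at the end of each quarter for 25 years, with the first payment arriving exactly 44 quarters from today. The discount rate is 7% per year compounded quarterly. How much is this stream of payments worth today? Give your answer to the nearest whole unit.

Ordinary annuity of 100 payments, first payment at period 44.
Periodic rate r = 0.07/4 per quarter; n is counted in quarters.
The ordinary-annuity PV formula values the stream one period before the first payment (period 43); discount that back 43 periods:
PV₀ = 7,059 × [1 − (1+r)^−100] / r × (1+r)^−43 = ¥157,554

¥157,554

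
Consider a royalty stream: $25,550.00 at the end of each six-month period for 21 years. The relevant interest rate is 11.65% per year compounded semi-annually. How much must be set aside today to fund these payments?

This is an ordinary annuity: 42 payments of $25,550.00 at the end of each six-month period.
Periodic rate r = 0.1165/2 per half-year; n is counted in half-years.
PV = PMT × [(1 − (1+r)^−n)/r] = 25,550 × [1 − (1+r)^−42] / r = $397,946.01

$397,946.01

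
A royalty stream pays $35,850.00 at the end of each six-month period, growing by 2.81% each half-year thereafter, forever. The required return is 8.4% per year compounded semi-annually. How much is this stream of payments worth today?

$2,579,136.69

Periodic rate r = 0.084/2 per half-year.
Growing perpetuity (Gordon): PV = PMT₁ / (r − g) = 35,850 / (r − 0.0281) = $2,579,136.69.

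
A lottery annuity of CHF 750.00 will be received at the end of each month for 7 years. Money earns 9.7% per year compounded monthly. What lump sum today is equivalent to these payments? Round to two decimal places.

This is an ordinary annuity: 84 payments of CHF 750.00 at the end of each month.
Periodic rate r = 0.097/12 per month; n is counted in months.
PV = PMT × [(1 − (1+r)^−n)/r] = 750 × [1 − (1+r)^−84] / r = CHF 45,602.17

CHF 45,602.17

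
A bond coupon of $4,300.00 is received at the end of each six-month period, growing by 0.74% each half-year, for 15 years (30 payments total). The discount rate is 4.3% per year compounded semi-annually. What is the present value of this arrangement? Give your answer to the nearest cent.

$103,982.80

Periodic rate r = 0.043/2 per half-year; n is counted in half-years.
Growing ordinary annuity: PV = PMT₁ × [1 − ((1+g)/(1+r))^n] / (r − g) = 4,300 × [1 − ((1+0.0074)/(1+r))^30] / (r − 0.0074) = $103,982.80.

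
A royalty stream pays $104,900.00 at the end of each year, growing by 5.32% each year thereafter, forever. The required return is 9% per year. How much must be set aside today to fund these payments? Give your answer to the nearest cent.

Periodic rate r = 0.09 per year.
Growing perpetuity (Gordon): PV = PMT₁ / (r − g) = 104,900 / (r − 0.0532) = $2,850,543.48.

$2,850,543.48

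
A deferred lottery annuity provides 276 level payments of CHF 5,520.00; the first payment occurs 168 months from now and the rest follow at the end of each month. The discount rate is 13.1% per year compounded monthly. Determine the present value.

Ordinary annuity of 276 payments, first payment at period 168.
Periodic rate r = 0.131/12 per month; n is counted in months.
The ordinary-annuity PV formula values the stream one period before the first payment (period 167); discount that back 167 periods:
PV₀ = 5,520 × [1 − (1+r)^−276] / r × (1+r)^−167 = CHF 78,366.34

CHF 78,366.34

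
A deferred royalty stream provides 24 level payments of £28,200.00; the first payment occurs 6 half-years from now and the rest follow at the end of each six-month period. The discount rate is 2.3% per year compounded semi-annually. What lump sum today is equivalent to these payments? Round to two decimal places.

£555,797.86

Ordinary annuity of 24 payments, first payment at period 6.
Periodic rate r = 0.023/2 per half-year; n is counted in half-years.
The ordinary-annuity PV formula values the stream one period before the first payment (period 5); discount that back 5 periods:
PV₀ = 28,200 × [1 − (1+r)^−24] / r × (1+r)^−5 = £555,797.86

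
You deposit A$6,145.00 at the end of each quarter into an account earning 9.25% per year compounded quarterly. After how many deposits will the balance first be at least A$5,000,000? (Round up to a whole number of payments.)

131 payments

Periodic rate r = 0.0925/4 per quarter; n is counted in quarters.
Ordinary annuity FV: 5,000,000 = 6,145 × [((1+r)^n − 1)/r].
(1+r)^n = 1 + 5,000,000 × r / 6,145, so n = ln(1 + 5,000,000·r/6,145) / ln(1+r) = 130.63.
Round up to a whole number of payments: n = 131.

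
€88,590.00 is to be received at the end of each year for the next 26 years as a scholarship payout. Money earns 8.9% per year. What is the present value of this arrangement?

This is an ordinary annuity: 26 payments of €88,590.00 at the end of each year.
Periodic rate r = 0.089 per year.
PV = PMT × [(1 − (1+r)^−n)/r] = 88,590 × [1 − (1+r)^−26] / r = €886,933.20

€886,933.20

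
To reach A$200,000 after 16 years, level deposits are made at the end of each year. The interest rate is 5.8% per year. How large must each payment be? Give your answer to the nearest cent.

Level ordinary annuity; solve FV = PMT × [((1+r)^n − 1)/r] for PMT.
Periodic rate r = 0.058 per year.
With n = 16: PMT = 200,000 / ([((1+r)^n − 1)/r]) = A$7,919.51

A$7,919.51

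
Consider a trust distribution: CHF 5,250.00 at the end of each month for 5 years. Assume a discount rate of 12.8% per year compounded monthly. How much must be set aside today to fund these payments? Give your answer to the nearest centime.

This is an ordinary annuity: 60 payments of CHF 5,250.00 at the end of each month.
Periodic rate r = 0.128/12 per month; n is counted in months.
PV = PMT × [(1 − (1+r)^−n)/r] = 5,250 × [1 − (1+r)^−60] / r = CHF 231,779.67

CHF 231,779.67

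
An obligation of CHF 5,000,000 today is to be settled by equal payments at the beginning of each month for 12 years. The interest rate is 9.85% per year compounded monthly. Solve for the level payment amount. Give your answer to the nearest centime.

CHF 58,838.48

Level annuity due; solve PV = PMT × [(1 − (1+r)^−n)/r] × (1+r) for PMT.
Periodic rate r = 0.0985/12 per month; n is counted in months.
With n = 144: PMT = 5,000,000 / ([(1 − (1+r)^−n)/r] × (1+r)) = CHF 58,838.48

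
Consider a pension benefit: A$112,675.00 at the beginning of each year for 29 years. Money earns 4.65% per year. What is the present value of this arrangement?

This is an annuity due: 29 payments of A$112,675.00 at the beginning of each year.
Periodic rate r = 0.0465 per year.
PV = PMT × [(1 − (1+r)^−n)/r] × (1+r) = 112,675 × [1 − (1+r)^−29] / r × (1+r) = A$1,857,096.01

A$1,857,096.01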